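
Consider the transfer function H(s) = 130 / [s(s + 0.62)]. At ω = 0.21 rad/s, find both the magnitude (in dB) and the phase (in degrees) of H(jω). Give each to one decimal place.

|j0.21 + 0.62| = √(0.21² + 0.62²) = 0.6546
|j0.21| = 0.21
|H(j0.21)| = 130 / (0.6546 × 0.21) = 945.69
20 log₁₀(945.69) = 59.51 dB
∠(j0.21 + 0.62) = arctan(0.21/0.62) = 18.71°
∠(j0.21) = 90.00°
∠H(j0.21) = − (18.71° + 90.00°) = -108.71°

|H| = 59.5 dB, ∠H = -108.7°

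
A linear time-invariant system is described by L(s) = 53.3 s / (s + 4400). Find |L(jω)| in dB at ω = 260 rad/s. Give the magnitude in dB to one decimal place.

9.9 dB

|j260| = 260
|j260 + 4400| = √(260² + 4400²) = 4408
|L(j260)| = 53.3 × 260 / 4408 = 3.1441
20 log₁₀(3.1441) = 9.95 dB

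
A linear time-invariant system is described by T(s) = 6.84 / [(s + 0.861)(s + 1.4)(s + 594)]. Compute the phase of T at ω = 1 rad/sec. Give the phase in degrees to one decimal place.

-84.9°

∠(j1 + 0.861) = arctan(1/0.861) = 49.27°
∠(j1 + 1.4) = arctan(1/1.4) = 35.54°
∠(j1 + 594) = arctan(1/594) = 0.10°
∠T(j1) = − (49.27° + 35.54° + 0.10°) = -84.91°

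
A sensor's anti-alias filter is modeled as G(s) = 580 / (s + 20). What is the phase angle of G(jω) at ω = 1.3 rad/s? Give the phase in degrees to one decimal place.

-3.7°

∠(j1.3 + 20) = arctan(1.3/20) = 3.72°
∠G(j1.3) = −3.72° = -3.72°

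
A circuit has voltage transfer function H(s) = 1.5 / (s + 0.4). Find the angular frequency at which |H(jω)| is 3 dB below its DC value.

For a single-pole low-pass, the −3 dB point is at the pole: ω = 0.4 rad s⁻¹.

0.4 rad s⁻¹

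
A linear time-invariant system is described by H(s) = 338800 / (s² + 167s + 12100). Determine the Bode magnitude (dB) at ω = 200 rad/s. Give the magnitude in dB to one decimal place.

|(j200)² + 167(j200) + 12100| = |-27900 + j33400| = 4.352e+04
|H(j200)| = 338800 / 4.352e+04 = 7.785
20 log₁₀(7.785) = 17.83 dB

17.8 dB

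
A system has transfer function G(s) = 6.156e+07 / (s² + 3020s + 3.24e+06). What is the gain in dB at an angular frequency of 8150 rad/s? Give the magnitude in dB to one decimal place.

-0.8 dB

|(j8150)² + 3020(j8150) + 3.24e+06| = |-6.3182e+07 + j2.4613e+07| = 6.781e+07
|G(j8150)| = 6.156e+07 / 6.781e+07 = 0.90787
20 log₁₀(0.90787) = -0.84 dB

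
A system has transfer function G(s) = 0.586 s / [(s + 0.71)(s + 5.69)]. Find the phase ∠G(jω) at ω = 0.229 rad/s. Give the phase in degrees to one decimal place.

69.8 deg

∠(j0.229) = 90.00°
∠(j0.229 + 0.71) = arctan(0.229/0.71) = 17.88°
∠(j0.229 + 5.69) = arctan(0.229/5.69) = 2.30°
∠G(j0.229) = 90.00° − (17.88° + 2.30°) = 69.82°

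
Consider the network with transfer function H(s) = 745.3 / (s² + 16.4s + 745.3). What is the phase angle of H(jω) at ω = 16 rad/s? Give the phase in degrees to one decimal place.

∠[(j16)² + 16.4(j16) + 745.3] = ∠[489.3 + j262.4] = 28.20°
∠H(j16) = −28.20° = -28.20°

-28.2°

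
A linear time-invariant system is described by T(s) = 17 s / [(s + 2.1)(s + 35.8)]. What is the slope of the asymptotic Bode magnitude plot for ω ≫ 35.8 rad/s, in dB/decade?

-20 dB/decade

With 1 zero and 2 poles, the high-frequency asymptotic slope is 20 × (1 − 2) = -20 dB/decade.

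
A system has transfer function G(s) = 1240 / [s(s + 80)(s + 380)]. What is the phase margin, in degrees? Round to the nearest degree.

90°

Gain crossover: |G(jω)| = 1 at ω ≈ 0.0408 rad/s.
∠G(j0.0408) = −90° − arctan(0.0408/80) − arctan(0.0408/380) ≈ -90.04°
PM = 180° + (-90.04°) = 89.96°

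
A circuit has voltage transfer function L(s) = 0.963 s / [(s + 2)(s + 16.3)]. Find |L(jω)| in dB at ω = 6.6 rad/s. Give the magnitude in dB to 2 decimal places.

-25.61 dB

|j6.6| = 6.6
|j6.6 + 2| = √(6.6² + 2²) = 6.896
|j6.6 + 16.3| = √(6.6² + 16.3²) = 17.59
|L(j6.6)| = 0.963 × 6.6 / (6.896 × 17.59) = 0.052408
20 log₁₀(0.052408) = -25.612 dB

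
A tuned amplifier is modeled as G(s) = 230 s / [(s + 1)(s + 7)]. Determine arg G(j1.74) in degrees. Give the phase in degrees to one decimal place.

∠(j1.74) = 90.00°
∠(j1.74 + 1) = arctan(1.74/1) = 60.11°
∠(j1.74 + 7) = arctan(1.74/7) = 13.96°
∠G(j1.74) = 90.00° − (60.11° + 13.96°) = 15.93°

15.9°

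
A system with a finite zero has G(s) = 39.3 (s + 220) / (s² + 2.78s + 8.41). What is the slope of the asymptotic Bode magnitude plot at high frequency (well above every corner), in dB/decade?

With 1 zero and 2 poles, the high-frequency asymptotic slope is 20 × (1 − 2) = -20 dB/decade.

-20 dB/decade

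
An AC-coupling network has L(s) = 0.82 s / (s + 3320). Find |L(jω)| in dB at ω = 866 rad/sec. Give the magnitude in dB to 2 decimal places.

-13.68 dB

|j866| = 866
|j866 + 3320| = √(866² + 3320²) = 3431
|L(j866)| = 0.82 × 866 / 3431 = 0.20697
20 log₁₀(0.20697) = -13.682 dB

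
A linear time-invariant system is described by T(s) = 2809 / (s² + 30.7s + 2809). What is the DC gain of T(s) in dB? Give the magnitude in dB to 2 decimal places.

0.00 dB

T(0) = 2809 / 2809 = 1
20 log₁₀(1) = 0.000 dB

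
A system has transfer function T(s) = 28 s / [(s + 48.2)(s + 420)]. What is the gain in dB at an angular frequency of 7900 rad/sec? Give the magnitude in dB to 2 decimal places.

-49.02 dB

|j7900| = 7900
|j7900 + 48.2| = √(7900² + 48.2²) = 7900
|j7900 + 420| = √(7900² + 420²) = 7911
|T(j7900)| = 28 × 7900 / (7900 × 7911) = 0.0035392
20 log₁₀(0.0035392) = -49.022 dB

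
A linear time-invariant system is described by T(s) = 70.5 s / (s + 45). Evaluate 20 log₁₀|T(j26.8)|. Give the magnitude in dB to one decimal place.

31.1 dB

|j26.8| = 26.8
|j26.8 + 45| = √(26.8² + 45²) = 52.38
|T(j26.8)| = 70.5 × 26.8 / 52.38 = 36.074
20 log₁₀(36.074) = 31.14 dB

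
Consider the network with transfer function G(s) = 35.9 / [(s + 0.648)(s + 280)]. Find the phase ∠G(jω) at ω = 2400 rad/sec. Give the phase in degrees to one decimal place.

-173.3°

∠(j2400 + 0.648) = arctan(2400/0.648) = 89.98°
∠(j2400 + 280) = arctan(2400/280) = 83.35°
∠G(j2400) = − (89.98° + 83.35°) = -173.33°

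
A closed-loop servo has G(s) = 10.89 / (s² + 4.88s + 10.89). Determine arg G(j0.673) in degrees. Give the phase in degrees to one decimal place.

∠[(j0.673)² + 4.88(j0.673) + 10.89] = ∠[10.437 + j3.2842] = 17.47°
∠G(j0.673) = −17.47° = -17.47°

-17.5°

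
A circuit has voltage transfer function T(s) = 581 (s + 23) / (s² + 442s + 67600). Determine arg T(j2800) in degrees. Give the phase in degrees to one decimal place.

-81.4 deg

∠(j2800 + 23) = arctan(2800/23) = 89.53°
∠[(j2800)² + 442(j2800) + 67600] = ∠[-7.7724e+06 + j1.2376e+06] = 170.95°
∠T(j2800) = 89.53° − 170.95° = -81.42°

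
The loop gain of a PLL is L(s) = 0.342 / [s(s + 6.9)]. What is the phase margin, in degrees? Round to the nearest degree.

90 deg

Gain crossover: |L(jω)| = 1 at ω ≈ 0.0496 rad/s.
∠L(j0.0496) = −90° − arctan(0.0496/6.9) ≈ -90.41°
PM = 180° + (-90.41°) = 89.59°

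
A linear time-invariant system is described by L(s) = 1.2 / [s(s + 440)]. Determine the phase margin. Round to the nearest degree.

Gain crossover: |L(jω)| = 1 at ω ≈ 0.00273 rad/sec.
∠L(j0.00273) = −90° − arctan(0.00273/440) ≈ -90.00°
PM = 180° + (-90.00°) = 90.00°

90°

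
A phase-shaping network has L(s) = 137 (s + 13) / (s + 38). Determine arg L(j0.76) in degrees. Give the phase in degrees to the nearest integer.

∠(j0.76 + 13) = arctan(0.76/13) = 3.35°
∠(j0.76 + 38) = arctan(0.76/38) = 1.15°
∠L(j0.76) = 3.35° − 1.15° = 2.20°

2 deg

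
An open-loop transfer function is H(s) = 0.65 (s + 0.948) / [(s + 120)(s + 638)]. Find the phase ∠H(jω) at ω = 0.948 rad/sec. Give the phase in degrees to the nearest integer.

44°

∠(j0.948 + 0.948) = arctan(0.948/0.948) = 45.00°
∠(j0.948 + 120) = arctan(0.948/120) = 0.45°
∠(j0.948 + 638) = arctan(0.948/638) = 0.09°
∠H(j0.948) = 45.00° − (0.45° + 0.09°) = 44.46°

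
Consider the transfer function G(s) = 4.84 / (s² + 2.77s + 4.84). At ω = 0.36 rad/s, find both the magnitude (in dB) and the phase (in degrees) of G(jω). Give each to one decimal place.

|G| = 0.0 dB, ∠G = -12.0°

|(j0.36)² + 2.77(j0.36) + 4.84| = |4.7104 + j0.9972| = 4.815
|G(j0.36)| = 4.84 / 4.815 = 1.0052
20 log₁₀(1.0052) = 0.05 dB
∠[(j0.36)² + 2.77(j0.36) + 4.84] = ∠[4.7104 + j0.9972] = 11.95°
∠G(j0.36) = −11.95° = -11.95°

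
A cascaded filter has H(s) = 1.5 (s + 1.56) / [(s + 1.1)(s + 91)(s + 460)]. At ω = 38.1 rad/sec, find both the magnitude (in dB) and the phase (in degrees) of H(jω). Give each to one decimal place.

|H| = -89.6 dB, ∠H = -28.1°

|j38.1 + 1.56| = √(38.1² + 1.56²) = 38.13
|j38.1 + 1.1| = √(38.1² + 1.1²) = 38.12
|j38.1 + 91| = √(38.1² + 91²) = 98.65
|j38.1 + 460| = √(38.1² + 460²) = 461.6
|H(j38.1)| = 1.5 × 38.13 / (38.12 × 98.65 × 461.6) = 3.2955e-05
20 log₁₀(3.2955e-05) = -89.64 dB
∠(j38.1 + 1.56) = arctan(38.1/1.56) = 87.66°
∠(j38.1 + 1.1) = arctan(38.1/1.1) = 88.35°
∠(j38.1 + 91) = arctan(38.1/91) = 22.72°
∠(j38.1 + 460) = arctan(38.1/460) = 4.73°
∠H(j38.1) = 87.66° − (88.35° + 22.72° + 4.73°) = -28.14°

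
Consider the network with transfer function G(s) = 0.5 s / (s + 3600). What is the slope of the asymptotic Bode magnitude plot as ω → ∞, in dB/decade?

0 dB/decade

With 1 zero and 1 pole, the high-frequency asymptotic slope is 20 × (1 − 1) = 0 dB/decade.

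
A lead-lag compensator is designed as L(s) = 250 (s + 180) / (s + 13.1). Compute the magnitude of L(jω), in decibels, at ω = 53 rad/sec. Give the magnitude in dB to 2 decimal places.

|j53 + 180| = √(53² + 180²) = 187.6
|j53 + 13.1| = √(53² + 13.1²) = 54.59
|L(j53)| = 250 × 187.6 / 54.59 = 859.24
20 log₁₀(859.24) = 58.682 dB

58.68 dB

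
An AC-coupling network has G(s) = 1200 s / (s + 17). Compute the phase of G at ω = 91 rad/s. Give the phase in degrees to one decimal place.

10.6°

∠(j91) = 90.00°
∠(j91 + 17) = arctan(91/17) = 79.42°
∠G(j91) = 90.00° − 79.42° = 10.58°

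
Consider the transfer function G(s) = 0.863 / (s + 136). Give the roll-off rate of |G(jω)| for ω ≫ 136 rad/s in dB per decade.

With 0 zeros and 1 pole, the high-frequency asymptotic slope is 20 × (0 − 1) = -20 dB/decade.

-20 dB/decade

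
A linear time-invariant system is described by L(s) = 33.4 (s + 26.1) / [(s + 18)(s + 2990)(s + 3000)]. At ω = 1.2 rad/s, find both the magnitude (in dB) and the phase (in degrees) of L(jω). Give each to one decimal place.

|j1.2 + 26.1| = √(1.2² + 26.1²) = 26.13
|j1.2 + 18| = √(1.2² + 18²) = 18.04
|j1.2 + 2990| = √(1.2² + 2990²) = 2990
|j1.2 + 3000| = √(1.2² + 3000²) = 3000
|L(j1.2)| = 33.4 × 26.13 / (18.04 × 2990 × 3000) = 5.3928e-06
20 log₁₀(5.3928e-06) = -105.36 dB
∠(j1.2 + 26.1) = arctan(1.2/26.1) = 2.63°
∠(j1.2 + 18) = arctan(1.2/18) = 3.81°
∠(j1.2 + 2990) = arctan(1.2/2990) = 0.02°
∠(j1.2 + 3000) = arctan(1.2/3000) = 0.02°
∠L(j1.2) = 2.63° − (3.81° + 0.02° + 0.02°) = -1.23°

|L| = -105.4 dB, ∠L = -1.2°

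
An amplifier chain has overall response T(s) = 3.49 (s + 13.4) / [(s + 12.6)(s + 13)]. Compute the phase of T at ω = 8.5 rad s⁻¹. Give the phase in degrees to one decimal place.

-34.8°

∠(j8.5 + 13.4) = arctan(8.5/13.4) = 32.39°
∠(j8.5 + 12.6) = arctan(8.5/12.6) = 34.00°
∠(j8.5 + 13) = arctan(8.5/13) = 33.18°
∠T(j8.5) = 32.39° − (34.00° + 33.18°) = -34.79°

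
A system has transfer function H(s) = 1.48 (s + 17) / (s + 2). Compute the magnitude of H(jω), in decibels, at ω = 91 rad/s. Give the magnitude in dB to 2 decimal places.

3.55 dB

|j91 + 17| = √(91² + 17²) = 92.57
|j91 + 2| = √(91² + 2²) = 91.02
|H(j91)| = 1.48 × 92.57 / 91.02 = 1.5052
20 log₁₀(1.5052) = 3.552 dB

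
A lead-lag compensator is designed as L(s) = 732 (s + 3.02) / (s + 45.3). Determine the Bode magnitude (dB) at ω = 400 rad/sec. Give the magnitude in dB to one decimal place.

57.2 dB

|j400 + 3.02| = √(400² + 3.02²) = 400
|j400 + 45.3| = √(400² + 45.3²) = 402.6
|L(j400)| = 732 × 400 / 402.6 = 727.37
20 log₁₀(727.37) = 57.24 dB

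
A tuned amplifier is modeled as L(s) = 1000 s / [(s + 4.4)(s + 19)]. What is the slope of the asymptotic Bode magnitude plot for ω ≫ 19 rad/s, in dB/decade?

With 1 zero and 2 poles, the high-frequency asymptotic slope is 20 × (1 − 2) = -20 dB/decade.

-20 dB/decade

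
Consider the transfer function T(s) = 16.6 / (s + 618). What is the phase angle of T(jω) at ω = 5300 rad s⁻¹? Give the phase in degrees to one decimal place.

∠(j5300 + 618) = arctan(5300/618) = 83.35°
∠T(j5300) = −83.35° = -83.35°

-83.3°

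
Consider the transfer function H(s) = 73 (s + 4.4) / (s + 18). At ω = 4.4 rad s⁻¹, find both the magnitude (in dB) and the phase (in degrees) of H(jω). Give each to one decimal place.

|j4.4 + 4.4| = √(4.4² + 4.4²) = 6.223
|j4.4 + 18| = √(4.4² + 18²) = 18.53
|H(j4.4)| = 73 × 6.223 / 18.53 = 24.514
20 log₁₀(24.514) = 27.79 dB
∠(j4.4 + 4.4) = arctan(4.4/4.4) = 45.00°
∠(j4.4 + 18) = arctan(4.4/18) = 13.74°
∠H(j4.4) = 45.00° − 13.74° = 31.26°

|H| = 27.8 dB, ∠H = 31.3 deg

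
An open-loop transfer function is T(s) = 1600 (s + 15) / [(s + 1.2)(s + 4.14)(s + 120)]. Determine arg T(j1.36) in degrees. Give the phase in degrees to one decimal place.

∠(j1.36 + 15) = arctan(1.36/15) = 5.18°
∠(j1.36 + 1.2) = arctan(1.36/1.2) = 48.58°
∠(j1.36 + 4.14) = arctan(1.36/4.14) = 18.19°
∠(j1.36 + 120) = arctan(1.36/120) = 0.65°
∠T(j1.36) = 5.18° − (48.58° + 18.19° + 0.65°) = -62.23°

-62.2°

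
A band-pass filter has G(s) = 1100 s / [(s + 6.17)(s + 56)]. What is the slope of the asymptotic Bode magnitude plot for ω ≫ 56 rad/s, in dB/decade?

With 1 zero and 2 poles, the high-frequency asymptotic slope is 20 × (1 − 2) = -20 dB/decade.

-20 dB/decade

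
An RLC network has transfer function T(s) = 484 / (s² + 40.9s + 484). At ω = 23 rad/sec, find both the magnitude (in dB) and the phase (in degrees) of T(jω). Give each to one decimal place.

|T| = -5.8 dB, ∠T = -92.7°

|(j23)² + 40.9(j23) + 484| = |-45 + j940.7| = 941.8
|T(j23)| = 484 / 941.8 = 0.51392
20 log₁₀(0.51392) = -5.78 dB
∠[(j23)² + 40.9(j23) + 484] = ∠[-45 + j940.7] = 92.74°
∠T(j23) = −92.74° = -92.74°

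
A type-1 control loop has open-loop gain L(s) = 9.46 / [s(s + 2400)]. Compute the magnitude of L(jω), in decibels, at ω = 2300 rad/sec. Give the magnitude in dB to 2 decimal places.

-118.15 dB

|j2300 + 2400| = √(2300² + 2400²) = 3324
|j2300| = 2300
|L(j2300)| = 9.46 / (3324 × 2300) = 1.2373e-06
20 log₁₀(1.2373e-06) = -118.150 dB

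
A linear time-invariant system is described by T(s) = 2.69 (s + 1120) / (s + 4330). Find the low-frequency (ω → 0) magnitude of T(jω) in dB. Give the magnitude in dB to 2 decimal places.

-3.15 dB

T(0) = 2.69 × 1120 / 4330 = 0.6958
20 log₁₀(0.6958) = -3.150 dB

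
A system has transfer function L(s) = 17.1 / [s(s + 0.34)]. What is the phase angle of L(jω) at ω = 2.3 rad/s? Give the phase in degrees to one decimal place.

∠(j2.3 + 0.34) = arctan(2.3/0.34) = 81.59°
∠(j2.3) = 90.00°
∠L(j2.3) = − (81.59° + 90.00°) = -171.59°

-171.6°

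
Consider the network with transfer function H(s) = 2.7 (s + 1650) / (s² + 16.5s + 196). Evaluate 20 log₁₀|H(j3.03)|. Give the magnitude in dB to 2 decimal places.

27.25 dB

|j3.03 + 1650| = √(3.03² + 1650²) = 1650
|(j3.03)² + 16.5(j3.03) + 196| = |186.82 + j49.995| = 193.4
|H(j3.03)| = 2.7 × 1650 / 193.4 = 23.036
20 log₁₀(23.036) = 27.248 dB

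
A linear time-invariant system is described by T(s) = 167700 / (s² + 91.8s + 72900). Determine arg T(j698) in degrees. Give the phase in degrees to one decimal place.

∠[(j698)² + 91.8(j698) + 72900] = ∠[-4.143e+05 + j64076] = 171.21°
∠T(j698) = −171.21° = -171.21°

-171.2 deg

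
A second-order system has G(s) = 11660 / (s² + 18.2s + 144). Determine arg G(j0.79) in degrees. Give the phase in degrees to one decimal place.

-5.7 deg

∠[(j0.79)² + 18.2(j0.79) + 144] = ∠[143.38 + j14.378] = 5.73°
∠G(j0.79) = −5.73° = -5.73°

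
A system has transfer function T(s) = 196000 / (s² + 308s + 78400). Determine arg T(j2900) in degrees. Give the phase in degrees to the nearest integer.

∠[(j2900)² + 308(j2900) + 78400] = ∠[-8.3316e+06 + j8.932e+05] = 173.88°
∠T(j2900) = −173.88° = -173.88°

-174°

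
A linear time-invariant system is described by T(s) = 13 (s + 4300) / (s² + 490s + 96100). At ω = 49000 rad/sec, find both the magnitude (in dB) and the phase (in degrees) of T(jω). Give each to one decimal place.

|j49000 + 4300| = √(49000² + 4300²) = 4.919e+04
|(j49000)² + 490(j49000) + 96100| = |-2.4009e+09 + j2.401e+07| = 2.401e+09
|T(j49000)| = 13 × 4.919e+04 / 2.401e+09 = 0.00026632
20 log₁₀(0.00026632) = -71.49 dB
∠(j49000 + 4300) = arctan(49000/4300) = 84.98°
∠[(j49000)² + 490(j49000) + 96100] = ∠[-2.4009e+09 + j2.401e+07] = 179.43°
∠T(j49000) = 84.98° − 179.43° = -94.44°

|T| = -71.5 dB, ∠T = -94.4°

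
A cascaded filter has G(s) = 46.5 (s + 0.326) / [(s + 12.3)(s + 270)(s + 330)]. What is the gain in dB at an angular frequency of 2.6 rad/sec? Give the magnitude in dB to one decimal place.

|j2.6 + 0.326| = √(2.6² + 0.326²) = 2.62
|j2.6 + 12.3| = √(2.6² + 12.3²) = 12.57
|j2.6 + 270| = √(2.6² + 270²) = 270
|j2.6 + 330| = √(2.6² + 330²) = 330
|G(j2.6)| = 46.5 × 2.62 / (12.57 × 270 × 330) = 0.00010877
20 log₁₀(0.00010877) = -79.27 dB

-79.3 dB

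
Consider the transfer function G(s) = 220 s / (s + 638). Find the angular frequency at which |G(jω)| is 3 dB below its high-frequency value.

For a single-pole high-pass, the −3 dB point is at the pole: ω = 638 rad/s.

638 rad/s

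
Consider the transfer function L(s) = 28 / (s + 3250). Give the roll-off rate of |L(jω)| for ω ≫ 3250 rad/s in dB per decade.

-20 dB/decade

With 0 zeros and 1 pole, the high-frequency asymptotic slope is 20 × (0 − 1) = -20 dB/decade.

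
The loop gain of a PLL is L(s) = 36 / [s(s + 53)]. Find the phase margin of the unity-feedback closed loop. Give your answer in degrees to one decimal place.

89.3 deg

Gain crossover: |L(jω)| = 1 at ω ≈ 0.679 rad/s.
∠L(j0.679) = −90° − arctan(0.679/53) ≈ -90.73°
PM = 180° + (-90.73°) = 89.27°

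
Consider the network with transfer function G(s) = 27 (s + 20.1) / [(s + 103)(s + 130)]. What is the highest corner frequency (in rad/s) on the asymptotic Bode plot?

Break frequencies occur at each pole and zero magnitude: 20.1 rad/s, 103 rad/s, 130 rad/s.
The highest is 130 rad/s.

130 rad/s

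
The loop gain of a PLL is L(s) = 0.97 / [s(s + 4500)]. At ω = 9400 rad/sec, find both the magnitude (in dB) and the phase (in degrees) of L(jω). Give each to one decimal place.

|L| = -160.1 dB, ∠L = -154.4°

|j9400 + 4500| = √(9400² + 4500²) = 1.042e+04
|j9400| = 9400
|L(j9400)| = 0.97 / (1.042e+04 × 9400) = 9.9017e-09
20 log₁₀(9.9017e-09) = -160.09 dB
∠(j9400 + 4500) = arctan(9400/4500) = 64.42°
∠(j9400) = 90.00°
∠L(j9400) = − (64.42° + 90.00°) = -154.42°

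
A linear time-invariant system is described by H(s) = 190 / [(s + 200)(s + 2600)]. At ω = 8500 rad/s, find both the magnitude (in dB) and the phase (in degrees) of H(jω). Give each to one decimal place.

|j8500 + 200| = √(8500² + 200²) = 8502
|j8500 + 2600| = √(8500² + 2600²) = 8889
|H(j8500)| = 190 / (8502 × 8889) = 2.514e-06
20 log₁₀(2.514e-06) = -111.99 dB
∠(j8500 + 200) = arctan(8500/200) = 88.65°
∠(j8500 + 2600) = arctan(8500/2600) = 72.99°
∠H(j8500) = − (88.65° + 72.99°) = -161.64°

|H| = -112.0 dB, ∠H = -161.6°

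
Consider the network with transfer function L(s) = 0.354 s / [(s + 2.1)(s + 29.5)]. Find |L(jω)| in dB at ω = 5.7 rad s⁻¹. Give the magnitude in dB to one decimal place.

-39.1 dB

|j5.7| = 5.7
|j5.7 + 2.1| = √(5.7² + 2.1²) = 6.075
|j5.7 + 29.5| = √(5.7² + 29.5²) = 30.05
|L(j5.7)| = 0.354 × 5.7 / (6.075 × 30.05) = 0.011056
20 log₁₀(0.011056) = -39.13 dB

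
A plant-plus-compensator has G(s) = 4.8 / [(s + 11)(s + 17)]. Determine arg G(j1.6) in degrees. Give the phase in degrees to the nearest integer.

∠(j1.6 + 11) = arctan(1.6/11) = 8.28°
∠(j1.6 + 17) = arctan(1.6/17) = 5.38°
∠G(j1.6) = − (8.28° + 5.38°) = -13.65°

-14°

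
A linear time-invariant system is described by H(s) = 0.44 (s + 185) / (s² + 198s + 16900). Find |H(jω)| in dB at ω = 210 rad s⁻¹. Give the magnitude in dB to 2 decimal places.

|j210 + 185| = √(210² + 185²) = 279.9
|(j210)² + 198(j210) + 16900| = |-27200 + j41580| = 4.969e+04
|H(j210)| = 0.44 × 279.9 / 4.969e+04 = 0.0024784
20 log₁₀(0.0024784) = -52.117 dB

-52.12 dB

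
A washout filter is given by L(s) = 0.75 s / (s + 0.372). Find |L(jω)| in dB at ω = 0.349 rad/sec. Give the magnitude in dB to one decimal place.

|j0.349| = 0.349
|j0.349 + 0.372| = √(0.349² + 0.372²) = 0.5101
|L(j0.349)| = 0.75 × 0.349 / 0.5101 = 0.51315
20 log₁₀(0.51315) = -5.80 dB

-5.8 dB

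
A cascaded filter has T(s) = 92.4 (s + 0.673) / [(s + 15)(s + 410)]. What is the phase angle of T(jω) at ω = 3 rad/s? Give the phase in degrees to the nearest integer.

66°

∠(j3 + 0.673) = arctan(3/0.673) = 77.36°
∠(j3 + 15) = arctan(3/15) = 11.31°
∠(j3 + 410) = arctan(3/410) = 0.42°
∠T(j3) = 77.36° − (11.31° + 0.42°) = 65.63°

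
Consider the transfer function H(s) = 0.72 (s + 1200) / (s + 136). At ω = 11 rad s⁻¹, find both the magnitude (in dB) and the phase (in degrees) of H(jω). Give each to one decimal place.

|j11 + 1200| = √(11² + 1200²) = 1200
|j11 + 136| = √(11² + 136²) = 136.4
|H(j11)| = 0.72 × 1200 / 136.4 = 6.3325
20 log₁₀(6.3325) = 16.03 dB
∠(j11 + 1200) = arctan(11/1200) = 0.53°
∠(j11 + 136) = arctan(11/136) = 4.62°
∠H(j11) = 0.53° − 4.62° = -4.10°

|H| = 16.0 dB, ∠H = -4.1°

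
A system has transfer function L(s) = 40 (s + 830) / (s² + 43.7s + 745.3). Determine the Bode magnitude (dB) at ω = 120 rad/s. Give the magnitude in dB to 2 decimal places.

|j120 + 830| = √(120² + 830²) = 838.6
|(j120)² + 43.7(j120) + 745.3| = |-13655 + j5244| = 1.463e+04
|L(j120)| = 40 × 838.6 / 1.463e+04 = 2.2934
20 log₁₀(2.2934) = 7.209 dB

7.21 dB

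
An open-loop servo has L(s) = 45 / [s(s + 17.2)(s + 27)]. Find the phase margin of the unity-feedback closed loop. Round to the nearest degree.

89°

Gain crossover: |L(jω)| = 1 at ω ≈ 0.0969 rad s⁻¹.
∠L(j0.0969) = −90° − arctan(0.0969/17.2) − arctan(0.0969/27) ≈ -90.53°
PM = 180° + (-90.53°) = 89.47°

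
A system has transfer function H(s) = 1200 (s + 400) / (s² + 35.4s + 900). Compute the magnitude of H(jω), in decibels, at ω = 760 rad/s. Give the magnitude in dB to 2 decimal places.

5.03 dB

|j760 + 400| = √(760² + 400²) = 858.8
|(j760)² + 35.4(j760) + 900| = |-5.767e+05 + j26904| = 5.773e+05
|H(j760)| = 1200 × 858.8 / 5.773e+05 = 1.7851
20 log₁₀(1.7851) = 5.033 dB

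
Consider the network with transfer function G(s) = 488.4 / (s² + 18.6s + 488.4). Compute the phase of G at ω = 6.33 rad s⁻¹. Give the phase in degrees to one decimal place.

-14.7°

∠[(j6.33)² + 18.6(j6.33) + 488.4] = ∠[448.33 + j117.74] = 14.71°
∠G(j6.33) = −14.71° = -14.71°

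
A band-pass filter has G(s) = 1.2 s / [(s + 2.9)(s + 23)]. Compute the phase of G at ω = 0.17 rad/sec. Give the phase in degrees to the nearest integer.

∠(j0.17) = 90.00°
∠(j0.17 + 2.9) = arctan(0.17/2.9) = 3.35°
∠(j0.17 + 23) = arctan(0.17/23) = 0.42°
∠G(j0.17) = 90.00° − (3.35° + 0.42°) = 86.22°

86 deg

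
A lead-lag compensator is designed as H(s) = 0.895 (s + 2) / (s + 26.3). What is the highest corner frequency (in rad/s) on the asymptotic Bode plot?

Break frequencies occur at each pole and zero magnitude: 2 rad/s, 26.3 rad/s.
The highest is 26.3 rad/s.

26.3 rad/s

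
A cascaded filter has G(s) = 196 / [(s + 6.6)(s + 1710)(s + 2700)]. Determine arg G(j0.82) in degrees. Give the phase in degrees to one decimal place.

-7.1°

∠(j0.82 + 6.6) = arctan(0.82/6.6) = 7.08°
∠(j0.82 + 1710) = arctan(0.82/1710) = 0.03°
∠(j0.82 + 2700) = arctan(0.82/2700) = 0.02°
∠G(j0.82) = − (7.08° + 0.03° + 0.02°) = -7.13°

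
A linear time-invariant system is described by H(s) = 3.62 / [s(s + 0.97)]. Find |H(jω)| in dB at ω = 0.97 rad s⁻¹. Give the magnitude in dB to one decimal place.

|j0.97 + 0.97| = √(0.97² + 0.97²) = 1.372
|j0.97| = 0.97
|H(j0.97)| = 3.62 / (1.372 × 0.97) = 2.7205
20 log₁₀(2.7205) = 8.69 dB

8.7 dB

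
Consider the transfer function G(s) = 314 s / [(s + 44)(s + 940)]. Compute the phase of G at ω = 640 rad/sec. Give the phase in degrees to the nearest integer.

∠(j640) = 90.00°
∠(j640 + 44) = arctan(640/44) = 86.07°
∠(j640 + 940) = arctan(640/940) = 34.25°
∠G(j640) = 90.00° − (86.07° + 34.25°) = -30.32°

-30°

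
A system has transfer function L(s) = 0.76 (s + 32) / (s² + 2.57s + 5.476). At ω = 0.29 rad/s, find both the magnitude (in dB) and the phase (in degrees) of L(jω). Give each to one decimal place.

|j0.29 + 32| = √(0.29² + 32²) = 32
|(j0.29)² + 2.57(j0.29) + 5.476| = |5.3919 + j0.7453| = 5.443
|L(j0.29)| = 0.76 × 32 / 5.443 = 4.4682
20 log₁₀(4.4682) = 13.00 dB
∠(j0.29 + 32) = arctan(0.29/32) = 0.52°
∠[(j0.29)² + 2.57(j0.29) + 5.476] = ∠[5.3919 + j0.7453] = 7.87°
∠L(j0.29) = 0.52° − 7.87° = -7.35°

|L| = 13.0 dB, ∠L = -7.4°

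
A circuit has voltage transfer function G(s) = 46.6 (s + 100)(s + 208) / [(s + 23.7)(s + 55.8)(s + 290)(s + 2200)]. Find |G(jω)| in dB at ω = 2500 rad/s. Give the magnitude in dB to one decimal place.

-105.1 dB

|j2500 + 100| = √(2500² + 100²) = 2502
|j2500 + 208| = √(2500² + 208²) = 2509
|j2500 + 23.7| = √(2500² + 23.7²) = 2500
|j2500 + 55.8| = √(2500² + 55.8²) = 2501
|j2500 + 290| = √(2500² + 290²) = 2517
|j2500 + 2200| = √(2500² + 2200²) = 3330
|G(j2500)| = 46.6 × 2502 × 2509 / (2500 × 2501 × 2517 × 3330) = 5.5821e-06
20 log₁₀(5.5821e-06) = -105.06 dB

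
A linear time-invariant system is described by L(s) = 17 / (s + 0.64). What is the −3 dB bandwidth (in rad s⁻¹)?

0.64 rad s⁻¹

For a single-pole low-pass, the −3 dB point is at the pole: ω = 0.64 rad s⁻¹.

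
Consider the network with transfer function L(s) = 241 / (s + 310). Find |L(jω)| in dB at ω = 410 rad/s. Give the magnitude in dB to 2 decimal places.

|j410 + 310| = √(410² + 310²) = 514
|L(j410)| = 241 / 514 = 0.46887
20 log₁₀(0.46887) = -6.579 dB

-6.58 dB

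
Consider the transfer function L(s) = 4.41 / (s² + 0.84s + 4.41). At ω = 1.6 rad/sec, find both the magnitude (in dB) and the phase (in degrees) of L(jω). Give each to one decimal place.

|(j1.6)² + 0.84(j1.6) + 4.41| = |1.85 + j1.344| = 2.287
|L(j1.6)| = 4.41 / 2.287 = 1.9286
20 log₁₀(1.9286) = 5.70 dB
∠[(j1.6)² + 0.84(j1.6) + 4.41] = ∠[1.85 + j1.344] = 36.00°
∠L(j1.6) = −36.00° = -36.00°

|L| = 5.7 dB, ∠L = -36.0°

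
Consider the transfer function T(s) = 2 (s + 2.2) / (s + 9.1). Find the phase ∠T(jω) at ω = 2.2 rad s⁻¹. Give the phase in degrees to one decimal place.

31.4 deg

∠(j2.2 + 2.2) = arctan(2.2/2.2) = 45.00°
∠(j2.2 + 9.1) = arctan(2.2/9.1) = 13.59°
∠T(j2.2) = 45.00° − 13.59° = 31.41°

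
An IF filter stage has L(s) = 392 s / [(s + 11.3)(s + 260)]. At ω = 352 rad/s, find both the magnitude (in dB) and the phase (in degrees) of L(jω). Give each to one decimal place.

|j352| = 352
|j352 + 11.3| = √(352² + 11.3²) = 352.2
|j352 + 260| = √(352² + 260²) = 437.6
|L(j352)| = 392 × 352 / (352.2 × 437.6) = 0.89531
20 log₁₀(0.89531) = -0.96 dB
∠(j352) = 90.00°
∠(j352 + 11.3) = arctan(352/11.3) = 88.16°
∠(j352 + 260) = arctan(352/260) = 53.55°
∠L(j352) = 90.00° − (88.16° + 53.55°) = -51.71°

|L| = -1.0 dB, ∠L = -51.7 deg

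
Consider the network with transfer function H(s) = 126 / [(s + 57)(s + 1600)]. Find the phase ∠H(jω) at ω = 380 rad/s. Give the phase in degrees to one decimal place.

∠(j380 + 57) = arctan(380/57) = 81.47°
∠(j380 + 1600) = arctan(380/1600) = 13.36°
∠H(j380) = − (81.47° + 13.36°) = -94.83°

-94.8 deg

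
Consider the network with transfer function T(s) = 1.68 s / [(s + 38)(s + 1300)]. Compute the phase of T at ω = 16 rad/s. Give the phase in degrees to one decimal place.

∠(j16) = 90.00°
∠(j16 + 38) = arctan(16/38) = 22.83°
∠(j16 + 1300) = arctan(16/1300) = 0.71°
∠T(j16) = 90.00° − (22.83° + 0.71°) = 66.46°

66.5°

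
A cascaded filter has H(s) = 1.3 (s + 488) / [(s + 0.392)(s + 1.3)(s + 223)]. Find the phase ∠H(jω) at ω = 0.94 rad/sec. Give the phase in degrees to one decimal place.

-103.4°

∠(j0.94 + 488) = arctan(0.94/488) = 0.11°
∠(j0.94 + 0.392) = arctan(0.94/0.392) = 67.36°
∠(j0.94 + 1.3) = arctan(0.94/1.3) = 35.87°
∠(j0.94 + 223) = arctan(0.94/223) = 0.24°
∠H(j0.94) = 0.11° − (67.36° + 35.87° + 0.24°) = -103.36°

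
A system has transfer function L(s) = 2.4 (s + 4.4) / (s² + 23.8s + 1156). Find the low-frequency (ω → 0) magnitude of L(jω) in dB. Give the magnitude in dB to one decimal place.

L(0) = 2.4 × 4.4 / 1156 = 0.0091349
20 log₁₀(0.0091349) = -40.79 dB

-40.8 dB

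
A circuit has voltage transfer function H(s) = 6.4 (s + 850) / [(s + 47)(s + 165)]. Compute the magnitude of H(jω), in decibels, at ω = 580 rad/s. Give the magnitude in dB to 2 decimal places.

|j580 + 850| = √(580² + 850²) = 1029
|j580 + 47| = √(580² + 47²) = 581.9
|j580 + 165| = √(580² + 165²) = 603
|H(j580)| = 6.4 × 1029 / (581.9 × 603) = 0.018769
20 log₁₀(0.018769) = -34.531 dB

-34.53 dB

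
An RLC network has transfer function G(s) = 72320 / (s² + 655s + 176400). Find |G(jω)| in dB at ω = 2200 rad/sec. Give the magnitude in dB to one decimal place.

|(j2200)² + 655(j2200) + 176400| = |-4.6636e+06 + j1.441e+06| = 4.881e+06
|G(j2200)| = 72320 / 4.881e+06 = 0.014816
20 log₁₀(0.014816) = -36.59 dB

-36.6 dB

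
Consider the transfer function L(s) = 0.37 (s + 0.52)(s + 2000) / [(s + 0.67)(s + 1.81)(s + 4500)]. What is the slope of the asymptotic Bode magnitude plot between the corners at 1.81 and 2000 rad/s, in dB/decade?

In this band the factors already past their corner are: zero at 0.52, pole at 0.67, pole at 1.81; net slope = -20 dB/decade.

-20 dB/decade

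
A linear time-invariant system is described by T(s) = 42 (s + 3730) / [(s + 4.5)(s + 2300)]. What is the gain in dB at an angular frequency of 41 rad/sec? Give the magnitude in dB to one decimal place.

|j41 + 3730| = √(41² + 3730²) = 3730
|j41 + 4.5| = √(41² + 4.5²) = 41.25
|j41 + 2300| = √(41² + 2300²) = 2300
|T(j41)| = 42 × 3730 / (41.25 × 2300) = 1.6512
20 log₁₀(1.6512) = 4.36 dB

4.4 dB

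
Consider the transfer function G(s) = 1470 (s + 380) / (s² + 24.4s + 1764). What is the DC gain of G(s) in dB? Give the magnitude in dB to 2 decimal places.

50.01 dB

G(0) = 1470 × 380 / 1764 = 316.67
20 log₁₀(316.67) = 50.012 dB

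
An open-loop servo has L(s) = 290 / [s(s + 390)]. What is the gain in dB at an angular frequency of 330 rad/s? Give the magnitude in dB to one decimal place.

-55.3 dB

|j330 + 390| = √(330² + 390²) = 510.9
|j330| = 330
|L(j330)| = 290 / (510.9 × 330) = 0.0017201
20 log₁₀(0.0017201) = -55.29 dB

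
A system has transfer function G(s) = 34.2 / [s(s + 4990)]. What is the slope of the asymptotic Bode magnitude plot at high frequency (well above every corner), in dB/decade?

-40 dB/decade

With 0 zeros and 2 poles, the high-frequency asymptotic slope is 20 × (0 − 2) = -40 dB/decade.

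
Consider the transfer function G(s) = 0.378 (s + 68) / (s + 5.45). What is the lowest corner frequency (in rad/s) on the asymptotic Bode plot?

Break frequencies occur at each pole and zero magnitude: 5.45 rad/s, 68 rad/s.
The lowest is 5.45 rad/s.

5.45 rad/s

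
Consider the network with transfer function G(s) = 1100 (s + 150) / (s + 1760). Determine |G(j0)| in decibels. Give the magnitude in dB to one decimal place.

39.4 dB

G(0) = 1100 × 150 / 1760 = 93.75
20 log₁₀(93.75) = 39.44 dB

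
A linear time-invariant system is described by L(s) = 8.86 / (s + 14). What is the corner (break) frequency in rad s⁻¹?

14 rad s⁻¹

The single real pole at s = −14 gives a corner at ω = 14 rad s⁻¹.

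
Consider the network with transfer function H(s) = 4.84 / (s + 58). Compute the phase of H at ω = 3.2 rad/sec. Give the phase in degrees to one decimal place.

∠(j3.2 + 58) = arctan(3.2/58) = 3.16°
∠H(j3.2) = −3.16° = -3.16°

-3.2°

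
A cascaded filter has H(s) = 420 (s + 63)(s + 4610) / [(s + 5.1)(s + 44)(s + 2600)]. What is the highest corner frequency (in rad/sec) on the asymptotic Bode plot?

Break frequencies occur at each pole and zero magnitude: 5.1 rad/sec, 44 rad/sec, 63 rad/sec, 2600 rad/sec, 4610 rad/sec.
The highest is 4610 rad/sec.

4610 rad/sec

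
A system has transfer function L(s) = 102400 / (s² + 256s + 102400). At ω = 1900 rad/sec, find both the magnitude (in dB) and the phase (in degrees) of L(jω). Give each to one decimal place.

|(j1900)² + 256(j1900) + 102400| = |-3.5076e+06 + j4.864e+05| = 3.541e+06
|L(j1900)| = 102400 / 3.541e+06 = 0.028917
20 log₁₀(0.028917) = -30.78 dB
∠[(j1900)² + 256(j1900) + 102400] = ∠[-3.5076e+06 + j4.864e+05] = 172.11°
∠L(j1900) = −172.11° = -172.11°

|L| = -30.8 dB, ∠L = -172.1 deg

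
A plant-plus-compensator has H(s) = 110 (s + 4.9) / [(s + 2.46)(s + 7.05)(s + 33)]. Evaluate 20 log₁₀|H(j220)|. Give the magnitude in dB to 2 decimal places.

-52.97 dB

|j220 + 4.9| = √(220² + 4.9²) = 220.1
|j220 + 2.46| = √(220² + 2.46²) = 220
|j220 + 7.05| = √(220² + 7.05²) = 220.1
|j220 + 33| = √(220² + 33²) = 222.5
|H(j220)| = 110 × 220.1 / (220 × 220.1 × 222.5) = 0.0022468
20 log₁₀(0.0022468) = -52.969 dB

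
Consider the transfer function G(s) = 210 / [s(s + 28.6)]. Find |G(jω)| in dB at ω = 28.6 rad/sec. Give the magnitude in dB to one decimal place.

-14.8 dB

|j28.6 + 28.6| = √(28.6² + 28.6²) = 40.45
|j28.6| = 28.6
|G(j28.6)| = 210 / (40.45 × 28.6) = 0.18154
20 log₁₀(0.18154) = -14.82 dB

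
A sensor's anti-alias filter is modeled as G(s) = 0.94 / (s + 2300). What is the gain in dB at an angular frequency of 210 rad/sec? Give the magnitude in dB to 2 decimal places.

|j210 + 2300| = √(210² + 2300²) = 2310
|G(j210)| = 0.94 / 2310 = 0.000407
20 log₁₀(0.000407) = -67.808 dB

-67.81 dB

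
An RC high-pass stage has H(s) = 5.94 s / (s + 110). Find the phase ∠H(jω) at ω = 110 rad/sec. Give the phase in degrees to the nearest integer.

45°

∠(j110) = 90.00°
∠(j110 + 110) = arctan(110/110) = 45.00°
∠H(j110) = 90.00° − 45.00° = 45.00°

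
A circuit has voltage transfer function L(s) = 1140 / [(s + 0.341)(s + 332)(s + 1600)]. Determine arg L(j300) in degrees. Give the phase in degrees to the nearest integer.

∠(j300 + 0.341) = arctan(300/0.341) = 89.93°
∠(j300 + 332) = arctan(300/332) = 42.10°
∠(j300 + 1600) = arctan(300/1600) = 10.62°
∠L(j300) = − (89.93° + 42.10° + 10.62°) = -142.66°

-143°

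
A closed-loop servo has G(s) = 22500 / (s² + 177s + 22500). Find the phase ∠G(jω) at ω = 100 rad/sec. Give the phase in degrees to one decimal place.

∠[(j100)² + 177(j100) + 22500] = ∠[12500 + j17700] = 54.77°
∠G(j100) = −54.77° = -54.77°

-54.8°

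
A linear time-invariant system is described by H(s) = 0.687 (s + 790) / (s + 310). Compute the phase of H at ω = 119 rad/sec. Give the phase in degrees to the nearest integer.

∠(j119 + 790) = arctan(119/790) = 8.57°
∠(j119 + 310) = arctan(119/310) = 21.00°
∠H(j119) = 8.57° − 21.00° = -12.43°

-12 deg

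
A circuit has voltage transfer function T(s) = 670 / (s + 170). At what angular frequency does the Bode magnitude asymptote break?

The single real pole at s = −170 gives a corner at ω = 170 rad/sec.

170 rad/sec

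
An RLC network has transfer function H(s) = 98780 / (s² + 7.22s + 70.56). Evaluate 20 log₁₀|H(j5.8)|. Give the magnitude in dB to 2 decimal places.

|(j5.8)² + 7.22(j5.8) + 70.56| = |36.92 + j41.876| = 55.83
|H(j5.8)| = 98780 / 55.83 = 1769.4
20 log₁₀(1769.4) = 64.956 dB

64.96 dB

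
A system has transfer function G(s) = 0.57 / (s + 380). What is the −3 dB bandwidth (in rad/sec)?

For a single-pole low-pass, the −3 dB point is at the pole: ω = 380 rad/sec.

380 rad/sec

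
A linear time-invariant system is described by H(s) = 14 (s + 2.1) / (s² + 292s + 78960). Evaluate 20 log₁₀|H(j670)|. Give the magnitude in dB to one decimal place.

|j670 + 2.1| = √(670² + 2.1²) = 670
|(j670)² + 292(j670) + 78960| = |-3.6994e+05 + j1.9564e+05| = 4.185e+05
|H(j670)| = 14 × 670 / 4.185e+05 = 0.022414
20 log₁₀(0.022414) = -32.99 dB

-33.0 dB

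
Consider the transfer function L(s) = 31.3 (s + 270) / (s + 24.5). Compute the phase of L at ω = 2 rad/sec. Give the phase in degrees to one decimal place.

∠(j2 + 270) = arctan(2/270) = 0.42°
∠(j2 + 24.5) = arctan(2/24.5) = 4.67°
∠L(j2) = 0.42° − 4.67° = -4.24°

-4.2°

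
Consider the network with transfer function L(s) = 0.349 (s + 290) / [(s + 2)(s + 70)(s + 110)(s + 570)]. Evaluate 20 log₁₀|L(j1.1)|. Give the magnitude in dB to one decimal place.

|j1.1 + 290| = √(1.1² + 290²) = 290
|j1.1 + 2| = √(1.1² + 2²) = 2.283
|j1.1 + 70| = √(1.1² + 70²) = 70.01
|j1.1 + 110| = √(1.1² + 110²) = 110
|j1.1 + 570| = √(1.1² + 570²) = 570
|L(j1.1)| = 0.349 × 290 / (2.283 × 70.01 × 110 × 570) = 1.0101e-05
20 log₁₀(1.0101e-05) = -99.91 dB

-99.9 dB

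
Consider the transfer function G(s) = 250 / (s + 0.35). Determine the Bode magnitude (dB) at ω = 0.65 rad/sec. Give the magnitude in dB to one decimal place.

50.6 dB

|j0.65 + 0.35| = √(0.65² + 0.35²) = 0.7382
|G(j0.65)| = 250 / 0.7382 = 338.64
20 log₁₀(338.64) = 50.59 dB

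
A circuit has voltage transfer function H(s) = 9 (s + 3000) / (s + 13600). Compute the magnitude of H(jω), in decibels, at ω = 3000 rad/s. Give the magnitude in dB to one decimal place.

|j3000 + 3000| = √(3000² + 3000²) = 4243
|j3000 + 13600| = √(3000² + 13600²) = 1.393e+04
|H(j3000)| = 9 × 4243 / 1.393e+04 = 2.7417
20 log₁₀(2.7417) = 8.76 dB

8.8 dB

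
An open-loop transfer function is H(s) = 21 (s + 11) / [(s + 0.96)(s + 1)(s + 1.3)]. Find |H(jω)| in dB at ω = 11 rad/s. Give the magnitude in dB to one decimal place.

-12.3 dB

|j11 + 11| = √(11² + 11²) = 15.56
|j11 + 0.96| = √(11² + 0.96²) = 11.04
|j11 + 1| = √(11² + 1²) = 11.05
|j11 + 1.3| = √(11² + 1.3²) = 11.08
|H(j11)| = 21 × 15.56 / (11.04 × 11.05 × 11.08) = 0.24183
20 log₁₀(0.24183) = -12.33 dB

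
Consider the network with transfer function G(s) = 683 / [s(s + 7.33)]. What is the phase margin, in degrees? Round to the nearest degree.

16°

Gain crossover: |G(jω)| = 1 at ω ≈ 25.6 rad/s.
∠G(j25.6) = −90° − arctan(25.6/7.33) ≈ -164.04°
PM = 180° + (-164.04°) = 15.96°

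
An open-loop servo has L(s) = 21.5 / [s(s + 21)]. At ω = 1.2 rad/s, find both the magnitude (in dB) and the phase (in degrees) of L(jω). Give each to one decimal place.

|L| = -1.4 dB, ∠L = -93.3°

|j1.2 + 21| = √(1.2² + 21²) = 21.03
|j1.2| = 1.2
|L(j1.2)| = 21.5 / (21.03 × 1.2) = 0.85179
20 log₁₀(0.85179) = -1.39 dB
∠(j1.2 + 21) = arctan(1.2/21) = 3.27°
∠(j1.2) = 90.00°
∠L(j1.2) = − (3.27° + 90.00°) = -93.27°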